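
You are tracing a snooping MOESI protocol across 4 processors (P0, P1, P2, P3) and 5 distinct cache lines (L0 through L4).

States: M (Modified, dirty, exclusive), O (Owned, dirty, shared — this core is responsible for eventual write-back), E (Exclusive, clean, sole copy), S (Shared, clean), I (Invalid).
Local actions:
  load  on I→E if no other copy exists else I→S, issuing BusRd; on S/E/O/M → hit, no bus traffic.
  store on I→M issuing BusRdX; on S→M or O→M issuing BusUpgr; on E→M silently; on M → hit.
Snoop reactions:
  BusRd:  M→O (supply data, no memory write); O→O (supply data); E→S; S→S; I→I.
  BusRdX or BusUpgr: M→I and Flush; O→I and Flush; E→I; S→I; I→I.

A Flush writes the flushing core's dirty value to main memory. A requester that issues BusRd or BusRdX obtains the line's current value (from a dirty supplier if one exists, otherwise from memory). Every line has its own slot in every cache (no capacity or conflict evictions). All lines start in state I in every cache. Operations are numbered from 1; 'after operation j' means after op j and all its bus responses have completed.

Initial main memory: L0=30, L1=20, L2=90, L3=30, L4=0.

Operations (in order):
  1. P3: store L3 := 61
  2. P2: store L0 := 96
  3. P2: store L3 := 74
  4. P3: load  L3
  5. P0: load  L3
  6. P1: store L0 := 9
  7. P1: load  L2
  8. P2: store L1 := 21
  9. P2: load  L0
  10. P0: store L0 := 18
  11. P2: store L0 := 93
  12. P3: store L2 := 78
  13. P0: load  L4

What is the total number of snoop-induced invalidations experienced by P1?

invalidations = 2

step 1: P3: store L3 := 61  ⟶  IIIM  (L3)  txn=BusRdX  M[L3]=30
step 2: P2: store L0 := 96  ⟶  IIMI  (L0)  txn=BusRdX  M[L0]=30
step 3: P2: store L3 := 74  ⟶  IIMI  (L3)  txn=BusRdX+Flush  M[L3]=61
step 4: P3: load  L3  ⟶  IIOS  (L3)  txn=BusRd  M[L3]=61
step 5: P0: load  L3  ⟶  SIOS  (L3)  txn=BusRd  M[L3]=61
step 6: P1: store L0 := 9  ⟶  IMII  (L0)  txn=BusRdX+Flush  M[L0]=96
step 7: P1: load  L2  ⟶  IEII  (L2)  txn=BusRd  M[L2]=90
step 8: P2: store L1 := 21  ⟶  IIMI  (L1)  txn=BusRdX  M[L1]=20
step 9: P2: load  L0  ⟶  IOSI  (L0)  txn=BusRd  M[L0]=96
step 10: P0: store L0 := 18  ⟶  MIII  (L0)  txn=BusRdX+Flush  M[L0]=9
step 11: P2: store L0 := 93  ⟶  IIMI  (L0)  txn=BusRdX+Flush  M[L0]=18
step 12: P3: store L2 := 78  ⟶  IIIM  (L2)  txn=BusRdX  M[L2]=90
step 13: P0: load  L4  ⟶  EIII  (L4)  txn=BusRd  M[L4]=0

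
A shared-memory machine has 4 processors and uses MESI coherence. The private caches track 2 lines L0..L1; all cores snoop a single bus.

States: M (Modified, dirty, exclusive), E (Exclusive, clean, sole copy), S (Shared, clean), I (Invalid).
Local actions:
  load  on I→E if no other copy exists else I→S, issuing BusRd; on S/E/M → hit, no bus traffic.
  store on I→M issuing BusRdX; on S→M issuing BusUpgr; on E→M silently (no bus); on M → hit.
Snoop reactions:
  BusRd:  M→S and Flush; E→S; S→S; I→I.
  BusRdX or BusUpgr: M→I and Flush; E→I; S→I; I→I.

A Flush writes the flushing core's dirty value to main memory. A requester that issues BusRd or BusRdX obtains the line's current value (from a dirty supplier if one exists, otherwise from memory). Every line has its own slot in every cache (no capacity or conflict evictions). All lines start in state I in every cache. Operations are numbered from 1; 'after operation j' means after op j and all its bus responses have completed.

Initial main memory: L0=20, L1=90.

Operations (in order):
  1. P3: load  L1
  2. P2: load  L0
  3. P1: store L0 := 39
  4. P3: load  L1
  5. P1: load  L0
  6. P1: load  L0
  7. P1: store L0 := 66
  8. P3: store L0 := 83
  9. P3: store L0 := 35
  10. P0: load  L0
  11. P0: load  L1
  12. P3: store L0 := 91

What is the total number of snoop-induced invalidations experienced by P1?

invalidations = 1

step 1: P3: load  L1  ⟶  IIIE  (L1)  txn=BusRd  M[L1]=90
step 2: P2: load  L0  ⟶  IIEI  (L0)  txn=BusRd  M[L0]=20
step 3: P1: store L0 := 39  ⟶  IMII  (L0)  txn=BusRdX  M[L0]=20
step 4: P3: load  L1  ⟶  IIIE  (L1)  txn=∅  M[L1]=90
step 5: P1: load  L0  ⟶  IMII  (L0)  txn=∅  M[L0]=20
step 6: P1: load  L0  ⟶  IMII  (L0)  txn=∅  M[L0]=20
step 7: P1: store L0 := 66  ⟶  IMII  (L0)  txn=∅  M[L0]=20
step 8: P3: store L0 := 83  ⟶  IIIM  (L0)  txn=BusRdX+Flush  M[L0]=66
step 9: P3: store L0 := 35  ⟶  IIIM  (L0)  txn=∅  M[L0]=66
step 10: P0: load  L0  ⟶  SIIS  (L0)  txn=BusRd+Flush  M[L0]=35
step 11: P0: load  L1  ⟶  SIIS  (L1)  txn=BusRd  M[L1]=90
step 12: P3: store L0 := 91  ⟶  IIIM  (L0)  txn=BusUpgr  M[L0]=35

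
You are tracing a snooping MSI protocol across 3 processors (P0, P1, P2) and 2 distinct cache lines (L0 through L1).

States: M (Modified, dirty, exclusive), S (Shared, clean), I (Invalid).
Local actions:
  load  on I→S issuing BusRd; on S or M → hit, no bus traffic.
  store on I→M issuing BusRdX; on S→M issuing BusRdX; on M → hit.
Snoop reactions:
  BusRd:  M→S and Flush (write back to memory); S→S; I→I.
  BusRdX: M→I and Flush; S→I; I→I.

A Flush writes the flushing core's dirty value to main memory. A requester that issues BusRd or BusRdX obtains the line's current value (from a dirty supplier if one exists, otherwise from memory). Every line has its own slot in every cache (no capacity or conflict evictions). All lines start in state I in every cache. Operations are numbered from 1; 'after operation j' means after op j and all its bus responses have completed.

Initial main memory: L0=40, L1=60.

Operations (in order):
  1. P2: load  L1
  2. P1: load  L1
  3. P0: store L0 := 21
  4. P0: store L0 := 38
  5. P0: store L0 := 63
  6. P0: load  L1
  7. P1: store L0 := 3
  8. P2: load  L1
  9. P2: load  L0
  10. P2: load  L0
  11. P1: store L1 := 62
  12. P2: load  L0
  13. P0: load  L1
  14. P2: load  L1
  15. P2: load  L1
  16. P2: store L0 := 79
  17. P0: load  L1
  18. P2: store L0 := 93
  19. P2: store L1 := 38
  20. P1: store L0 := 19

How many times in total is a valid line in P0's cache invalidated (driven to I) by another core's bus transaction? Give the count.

invalidations = 3

  op1 P2: load  L1 → I/I/S on L1; bus BusRd; mem=60
  op2 P1: load  L1 → I/S/S on L1; bus BusRd; mem=60
  op3 P0: store L0 := 21 → M/I/I on L0; bus BusRdX; mem=40
  op4 P0: store L0 := 38 → M/I/I on L0; bus (none); mem=40
  op5 P0: store L0 := 63 → M/I/I on L0; bus (none); mem=40
  op6 P0: load  L1 → S/S/S on L1; bus BusRd; mem=60
  op7 P1: store L0 := 3 → I/M/I on L0; bus BusRdX Flush; mem=63
  op8 P2: load  L1 → S/S/S on L1; bus (none); mem=60
  op9 P2: load  L0 → I/S/S on L0; bus BusRd Flush; mem=3
  op10 P2: load  L0 → I/S/S on L0; bus (none); mem=3
  op11 P1: store L1 := 62 → I/M/I on L1; bus BusRdX; mem=60
  op12 P2: load  L0 → I/S/S on L0; bus (none); mem=3
  op13 P0: load  L1 → S/S/I on L1; bus BusRd Flush; mem=62
  op14 P2: load  L1 → S/S/S on L1; bus BusRd; mem=62
  op15 P2: load  L1 → S/S/S on L1; bus (none); mem=62
  op16 P2: store L0 := 79 → I/I/M on L0; bus BusRdX; mem=3
  op17 P0: load  L1 → S/S/S on L1; bus (none); mem=62
  op18 P2: store L0 := 93 → I/I/M on L0; bus (none); mem=3
  op19 P2: store L1 := 38 → I/I/M on L1; bus BusRdX; mem=62
  op20 P1: store L0 := 19 → I/M/I on L0; bus BusRdX Flush; mem=93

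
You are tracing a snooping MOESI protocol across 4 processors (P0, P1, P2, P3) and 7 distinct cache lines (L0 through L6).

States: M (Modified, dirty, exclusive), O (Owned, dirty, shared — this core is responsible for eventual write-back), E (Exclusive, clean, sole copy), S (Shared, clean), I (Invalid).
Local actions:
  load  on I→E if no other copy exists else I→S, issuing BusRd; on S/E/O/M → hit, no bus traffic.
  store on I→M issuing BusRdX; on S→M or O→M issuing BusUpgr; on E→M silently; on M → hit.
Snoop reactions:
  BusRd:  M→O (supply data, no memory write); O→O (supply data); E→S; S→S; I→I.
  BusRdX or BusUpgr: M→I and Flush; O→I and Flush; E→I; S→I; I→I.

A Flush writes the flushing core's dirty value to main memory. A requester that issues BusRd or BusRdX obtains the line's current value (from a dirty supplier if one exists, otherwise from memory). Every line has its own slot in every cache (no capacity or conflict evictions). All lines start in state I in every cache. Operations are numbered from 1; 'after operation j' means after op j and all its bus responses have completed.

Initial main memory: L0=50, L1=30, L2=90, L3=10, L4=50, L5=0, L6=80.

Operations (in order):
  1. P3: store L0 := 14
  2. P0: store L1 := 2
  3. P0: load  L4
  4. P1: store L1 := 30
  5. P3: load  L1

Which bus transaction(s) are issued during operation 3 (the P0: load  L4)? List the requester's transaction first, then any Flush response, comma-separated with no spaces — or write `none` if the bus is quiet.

1. P3: store L0 := 14  bus=[BusRdX]  L0: P0=I P1=I P2=I P3=M  mem[L0]=50
2. P0: store L1 := 2  bus=[BusRdX]  L1: P0=M P1=I P2=I P3=I  mem[L1]=30
3. P0: load  L4  bus=[BusRd]  L4: P0=E P1=I P2=I P3=I  mem[L4]=50
4. P1: store L1 := 30  bus=[BusRdX,Flush]  L1: P0=I P1=M P2=I P3=I  mem[L1]=2
5. P3: load  L1  bus=[BusRd]  L1: P0=I P1=O P2=I P3=S  mem[L1]=2

bus = BusRd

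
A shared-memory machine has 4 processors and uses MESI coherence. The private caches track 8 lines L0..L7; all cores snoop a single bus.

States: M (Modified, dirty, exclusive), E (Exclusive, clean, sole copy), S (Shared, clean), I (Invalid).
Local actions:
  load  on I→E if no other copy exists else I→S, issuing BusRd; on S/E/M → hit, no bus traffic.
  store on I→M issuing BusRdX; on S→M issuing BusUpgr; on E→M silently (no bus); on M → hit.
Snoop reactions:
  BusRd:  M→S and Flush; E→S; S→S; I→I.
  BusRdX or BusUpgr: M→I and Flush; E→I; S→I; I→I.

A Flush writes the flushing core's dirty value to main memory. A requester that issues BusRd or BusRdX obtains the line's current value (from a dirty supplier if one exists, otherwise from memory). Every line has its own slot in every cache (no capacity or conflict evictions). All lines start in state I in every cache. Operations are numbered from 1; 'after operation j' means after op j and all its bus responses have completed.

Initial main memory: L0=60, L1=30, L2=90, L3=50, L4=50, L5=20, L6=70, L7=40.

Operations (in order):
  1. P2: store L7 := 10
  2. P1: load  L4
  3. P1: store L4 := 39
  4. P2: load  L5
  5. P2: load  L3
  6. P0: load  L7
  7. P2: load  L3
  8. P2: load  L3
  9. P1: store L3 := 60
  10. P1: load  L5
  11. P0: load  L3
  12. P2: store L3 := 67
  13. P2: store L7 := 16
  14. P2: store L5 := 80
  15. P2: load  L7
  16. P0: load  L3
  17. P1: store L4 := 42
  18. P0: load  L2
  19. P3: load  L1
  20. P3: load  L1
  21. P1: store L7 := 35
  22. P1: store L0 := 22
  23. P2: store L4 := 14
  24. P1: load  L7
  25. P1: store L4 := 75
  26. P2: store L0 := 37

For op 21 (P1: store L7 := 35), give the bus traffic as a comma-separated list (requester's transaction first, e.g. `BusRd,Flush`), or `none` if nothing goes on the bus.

[1] P2: store L7 := 10 | P0:I, P1:I, P2:M(10), P3:I | bus: BusRdX
[2] P1: load  L4 | P0:I, P1:E(50), P2:I, P3:I | bus: BusRd
[3] P1: store L4 := 39 | P0:I, P1:M(39), P2:I, P3:I | bus: none
[4] P2: load  L5 | P0:I, P1:I, P2:E(20), P3:I | bus: BusRd
[5] P2: load  L3 | P0:I, P1:I, P2:E(50), P3:I | bus: BusRd
[6] P0: load  L7 | P0:S(10), P1:I, P2:S(10), P3:I | bus: BusRd,Flush
[7] P2: load  L3 | P0:I, P1:I, P2:E(50), P3:I | bus: none
[8] P2: load  L3 | P0:I, P1:I, P2:E(50), P3:I | bus: none
[9] P1: store L3 := 60 | P0:I, P1:M(60), P2:I, P3:I | bus: BusRdX
[10] P1: load  L5 | P0:I, P1:S(20), P2:S(20), P3:I | bus: BusRd
[11] P0: load  L3 | P0:S(60), P1:S(60), P2:I, P3:I | bus: BusRd,Flush
[12] P2: store L3 := 67 | P0:I, P1:I, P2:M(67), P3:I | bus: BusRdX
[13] P2: store L7 := 16 | P0:I, P1:I, P2:M(16), P3:I | bus: BusUpgr
[14] P2: store L5 := 80 | P0:I, P1:I, P2:M(80), P3:I | bus: BusUpgr
[15] P2: load  L7 | P0:I, P1:I, P2:M(16), P3:I | bus: none
[16] P0: load  L3 | P0:S(67), P1:I, P2:S(67), P3:I | bus: BusRd,Flush
[17] P1: store L4 := 42 | P0:I, P1:M(42), P2:I, P3:I | bus: none
[18] P0: load  L2 | P0:E(90), P1:I, P2:I, P3:I | bus: BusRd
[19] P3: load  L1 | P0:I, P1:I, P2:I, P3:E(30) | bus: BusRd
[20] P3: load  L1 | P0:I, P1:I, P2:I, P3:E(30) | bus: none
[21] P1: store L7 := 35 | P0:I, P1:M(35), P2:I, P3:I | bus: BusRdX,Flush
[22] P1: store L0 := 22 | P0:I, P1:M(22), P2:I, P3:I | bus: BusRdX
[23] P2: store L4 := 14 | P0:I, P1:I, P2:M(14), P3:I | bus: BusRdX,Flush
[24] P1: load  L7 | P0:I, P1:M(35), P2:I, P3:I | bus: none
[25] P1: store L4 := 75 | P0:I, P1:M(75), P2:I, P3:I | bus: BusRdX,Flush
[26] P2: store L0 := 37 | P0:I, P1:I, P2:M(37), P3:I | bus: BusRdX,Flush

bus = BusRdX,Flush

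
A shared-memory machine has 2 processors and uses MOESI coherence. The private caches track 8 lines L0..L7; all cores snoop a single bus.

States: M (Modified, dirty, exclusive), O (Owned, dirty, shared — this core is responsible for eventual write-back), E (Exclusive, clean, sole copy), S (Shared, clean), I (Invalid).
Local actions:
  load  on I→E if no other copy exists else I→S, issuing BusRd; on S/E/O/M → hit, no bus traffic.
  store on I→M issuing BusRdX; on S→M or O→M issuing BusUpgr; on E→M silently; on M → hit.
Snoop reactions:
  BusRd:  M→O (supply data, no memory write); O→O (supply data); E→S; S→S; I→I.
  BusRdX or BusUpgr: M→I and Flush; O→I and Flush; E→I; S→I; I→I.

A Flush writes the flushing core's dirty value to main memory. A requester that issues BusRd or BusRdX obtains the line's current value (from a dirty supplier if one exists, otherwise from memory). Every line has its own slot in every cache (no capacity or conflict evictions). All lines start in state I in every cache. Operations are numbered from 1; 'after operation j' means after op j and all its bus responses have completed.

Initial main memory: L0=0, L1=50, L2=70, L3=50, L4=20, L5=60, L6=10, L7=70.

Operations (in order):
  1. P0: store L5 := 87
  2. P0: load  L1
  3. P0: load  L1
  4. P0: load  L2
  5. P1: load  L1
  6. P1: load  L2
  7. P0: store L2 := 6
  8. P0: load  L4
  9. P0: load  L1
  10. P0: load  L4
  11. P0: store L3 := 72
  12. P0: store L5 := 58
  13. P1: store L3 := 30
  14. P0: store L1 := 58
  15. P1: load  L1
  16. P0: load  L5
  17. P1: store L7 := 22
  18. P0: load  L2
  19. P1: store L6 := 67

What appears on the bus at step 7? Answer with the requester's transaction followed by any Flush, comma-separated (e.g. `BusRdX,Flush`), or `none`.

bus = BusUpgr

  op1 P0: store L5 := 87 → M/I on L5; bus BusRdX; mem=60
  op2 P0: load  L1 → E/I on L1; bus BusRd; mem=50
  op3 P0: load  L1 → E/I on L1; bus (none); mem=50
  op4 P0: load  L2 → E/I on L2; bus BusRd; mem=70
  op5 P1: load  L1 → S/S on L1; bus BusRd; mem=50
  op6 P1: load  L2 → S/S on L2; bus BusRd; mem=70
  op7 P0: store L2 := 6 → M/I on L2; bus BusUpgr; mem=70
  op8 P0: load  L4 → E/I on L4; bus BusRd; mem=20
  op9 P0: load  L1 → S/S on L1; bus (none); mem=50
  op10 P0: load  L4 → E/I on L4; bus (none); mem=20
  op11 P0: store L3 := 72 → M/I on L3; bus BusRdX; mem=50
  op12 P0: store L5 := 58 → M/I on L5; bus (none); mem=60
  op13 P1: store L3 := 30 → I/M on L3; bus BusRdX Flush; mem=72
  op14 P0: store L1 := 58 → M/I on L1; bus BusUpgr; mem=50
  op15 P1: load  L1 → O/S on L1; bus BusRd; mem=50
  op16 P0: load  L5 → M/I on L5; bus (none); mem=60
  op17 P1: store L7 := 22 → I/M on L7; bus BusRdX; mem=70
  op18 P0: load  L2 → M/I on L2; bus (none); mem=70
  op19 P1: store L6 := 67 → I/M on L6; bus BusRdX; mem=10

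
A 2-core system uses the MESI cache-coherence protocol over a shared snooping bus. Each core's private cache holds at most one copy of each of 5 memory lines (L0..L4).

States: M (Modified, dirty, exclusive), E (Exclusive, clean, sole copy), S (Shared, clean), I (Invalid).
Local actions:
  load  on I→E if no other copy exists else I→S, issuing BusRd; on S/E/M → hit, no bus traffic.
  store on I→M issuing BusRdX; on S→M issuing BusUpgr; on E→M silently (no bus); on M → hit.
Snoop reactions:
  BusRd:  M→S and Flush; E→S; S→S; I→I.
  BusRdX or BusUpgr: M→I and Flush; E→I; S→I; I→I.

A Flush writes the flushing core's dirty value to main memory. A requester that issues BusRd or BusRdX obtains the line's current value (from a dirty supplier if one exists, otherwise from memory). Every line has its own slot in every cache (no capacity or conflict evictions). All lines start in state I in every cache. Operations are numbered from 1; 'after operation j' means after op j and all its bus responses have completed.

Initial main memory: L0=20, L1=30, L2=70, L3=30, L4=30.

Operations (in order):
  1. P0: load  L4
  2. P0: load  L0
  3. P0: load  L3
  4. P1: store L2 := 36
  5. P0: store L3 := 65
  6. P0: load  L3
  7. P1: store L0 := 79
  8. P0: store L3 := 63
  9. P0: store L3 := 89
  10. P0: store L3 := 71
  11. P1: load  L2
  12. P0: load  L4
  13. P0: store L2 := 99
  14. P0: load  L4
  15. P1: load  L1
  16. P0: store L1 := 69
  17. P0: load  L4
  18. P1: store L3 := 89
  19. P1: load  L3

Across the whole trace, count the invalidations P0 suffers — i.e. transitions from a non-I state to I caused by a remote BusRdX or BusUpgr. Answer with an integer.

invalidations = 2

1. P0: load  L4  bus=[BusRd]  L4: P0=E P1=I  mem[L4]=30
2. P0: load  L0  bus=[BusRd]  L0: P0=E P1=I  mem[L0]=20
3. P0: load  L3  bus=[BusRd]  L3: P0=E P1=I  mem[L3]=30
4. P1: store L2 := 36  bus=[BusRdX]  L2: P0=I P1=M  mem[L2]=70
5. P0: store L3 := 65  bus=[-]  L3: P0=M P1=I  mem[L3]=30
6. P0: load  L3  bus=[-]  L3: P0=M P1=I  mem[L3]=30
7. P1: store L0 := 79  bus=[BusRdX]  L0: P0=I P1=M  mem[L0]=20
8. P0: store L3 := 63  bus=[-]  L3: P0=M P1=I  mem[L3]=30
9. P0: store L3 := 89  bus=[-]  L3: P0=M P1=I  mem[L3]=30
10. P0: store L3 := 71  bus=[-]  L3: P0=M P1=I  mem[L3]=30
11. P1: load  L2  bus=[-]  L2: P0=I P1=M  mem[L2]=70
12. P0: load  L4  bus=[-]  L4: P0=E P1=I  mem[L4]=30
13. P0: store L2 := 99  bus=[BusRdX,Flush]  L2: P0=M P1=I  mem[L2]=36
14. P0: load  L4  bus=[-]  L4: P0=E P1=I  mem[L4]=30
15. P1: load  L1  bus=[BusRd]  L1: P0=I P1=E  mem[L1]=30
16. P0: store L1 := 69  bus=[BusRdX]  L1: P0=M P1=I  mem[L1]=30
17. P0: load  L4  bus=[-]  L4: P0=E P1=I  mem[L4]=30
18. P1: store L3 := 89  bus=[BusRdX,Flush]  L3: P0=I P1=M  mem[L3]=71
19. P1: load  L3  bus=[-]  L3: P0=I P1=M  mem[L3]=71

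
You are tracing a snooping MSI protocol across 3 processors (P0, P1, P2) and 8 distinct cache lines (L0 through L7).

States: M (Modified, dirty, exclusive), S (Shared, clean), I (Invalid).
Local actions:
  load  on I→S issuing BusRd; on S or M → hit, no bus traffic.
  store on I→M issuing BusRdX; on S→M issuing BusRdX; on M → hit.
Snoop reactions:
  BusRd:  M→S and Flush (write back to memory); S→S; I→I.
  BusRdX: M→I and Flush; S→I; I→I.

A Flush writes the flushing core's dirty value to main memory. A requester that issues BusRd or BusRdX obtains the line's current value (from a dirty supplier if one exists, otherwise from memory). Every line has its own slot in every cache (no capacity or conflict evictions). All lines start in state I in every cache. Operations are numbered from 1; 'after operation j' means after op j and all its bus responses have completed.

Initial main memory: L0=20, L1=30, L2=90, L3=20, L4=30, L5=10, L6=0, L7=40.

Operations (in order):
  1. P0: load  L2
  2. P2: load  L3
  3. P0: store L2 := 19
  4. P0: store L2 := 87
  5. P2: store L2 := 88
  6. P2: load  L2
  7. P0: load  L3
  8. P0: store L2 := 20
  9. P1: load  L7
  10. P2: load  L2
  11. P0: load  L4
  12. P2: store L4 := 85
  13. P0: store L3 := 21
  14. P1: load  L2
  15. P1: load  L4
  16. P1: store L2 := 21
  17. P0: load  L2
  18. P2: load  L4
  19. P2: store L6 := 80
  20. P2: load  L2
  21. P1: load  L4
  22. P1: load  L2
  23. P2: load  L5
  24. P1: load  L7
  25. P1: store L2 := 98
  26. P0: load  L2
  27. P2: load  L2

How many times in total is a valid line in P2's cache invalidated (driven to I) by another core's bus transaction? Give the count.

invalidations = 4

  op1 P0: load  L2 → S/I/I on L2; bus BusRd; mem=90
  op2 P2: load  L3 → I/I/S on L3; bus BusRd; mem=20
  op3 P0: store L2 := 19 → M/I/I on L2; bus BusRdX; mem=90
  op4 P0: store L2 := 87 → M/I/I on L2; bus (none); mem=90
  op5 P2: store L2 := 88 → I/I/M on L2; bus BusRdX Flush; mem=87
  op6 P2: load  L2 → I/I/M on L2; bus (none); mem=87
  op7 P0: load  L3 → S/I/S on L3; bus BusRd; mem=20
  op8 P0: store L2 := 20 → M/I/I on L2; bus BusRdX Flush; mem=88
  op9 P1: load  L7 → I/S/I on L7; bus BusRd; mem=40
  op10 P2: load  L2 → S/I/S on L2; bus BusRd Flush; mem=20
  op11 P0: load  L4 → S/I/I on L4; bus BusRd; mem=30
  op12 P2: store L4 := 85 → I/I/M on L4; bus BusRdX; mem=30
  op13 P0: store L3 := 21 → M/I/I on L3; bus BusRdX; mem=20
  op14 P1: load  L2 → S/S/S on L2; bus BusRd; mem=20
  op15 P1: load  L4 → I/S/S on L4; bus BusRd Flush; mem=85
  op16 P1: store L2 := 21 → I/M/I on L2; bus BusRdX; mem=20
  op17 P0: load  L2 → S/S/I on L2; bus BusRd Flush; mem=21
  op18 P2: load  L4 → I/S/S on L4; bus (none); mem=85
  op19 P2: store L6 := 80 → I/I/M on L6; bus BusRdX; mem=0
  op20 P2: load  L2 → S/S/S on L2; bus BusRd; mem=21
  op21 P1: load  L4 → I/S/S on L4; bus (none); mem=85
  op22 P1: load  L2 → S/S/S on L2; bus (none); mem=21
  op23 P2: load  L5 → I/I/S on L5; bus BusRd; mem=10
  op24 P1: load  L7 → I/S/I on L7; bus (none); mem=40
  op25 P1: store L2 := 98 → I/M/I on L2; bus BusRdX; mem=21
  op26 P0: load  L2 → S/S/I on L2; bus BusRd Flush; mem=98
  op27 P2: load  L2 → S/S/S on L2; bus BusRd; mem=98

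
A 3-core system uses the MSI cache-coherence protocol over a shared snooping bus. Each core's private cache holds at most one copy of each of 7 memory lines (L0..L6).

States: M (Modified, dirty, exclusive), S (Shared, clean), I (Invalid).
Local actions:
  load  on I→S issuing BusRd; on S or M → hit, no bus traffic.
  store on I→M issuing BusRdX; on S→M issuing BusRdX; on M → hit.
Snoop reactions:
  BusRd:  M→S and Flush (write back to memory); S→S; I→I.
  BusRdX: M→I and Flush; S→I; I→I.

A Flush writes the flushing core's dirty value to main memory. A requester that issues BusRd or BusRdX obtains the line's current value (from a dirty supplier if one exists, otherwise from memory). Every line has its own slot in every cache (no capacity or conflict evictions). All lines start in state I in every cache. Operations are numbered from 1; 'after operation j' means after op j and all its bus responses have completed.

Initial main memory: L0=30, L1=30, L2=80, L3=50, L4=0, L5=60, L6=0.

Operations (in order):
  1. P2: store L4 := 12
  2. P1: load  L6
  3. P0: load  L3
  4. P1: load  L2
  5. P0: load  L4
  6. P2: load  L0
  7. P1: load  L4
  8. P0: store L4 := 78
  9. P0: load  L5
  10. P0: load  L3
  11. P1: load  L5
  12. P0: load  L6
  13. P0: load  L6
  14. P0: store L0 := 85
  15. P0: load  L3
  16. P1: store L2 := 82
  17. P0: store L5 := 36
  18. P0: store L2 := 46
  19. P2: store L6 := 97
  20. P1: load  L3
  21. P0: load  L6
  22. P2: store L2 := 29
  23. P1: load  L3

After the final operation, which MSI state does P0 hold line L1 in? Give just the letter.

state = I

[1] P2: store L4 := 12 | P0:I, P1:I, P2:M(12) | bus: BusRdX
[2] P1: load  L6 | P0:I, P1:S(0), P2:I | bus: BusRd
[3] P0: load  L3 | P0:S(50), P1:I, P2:I | bus: BusRd
[4] P1: load  L2 | P0:I, P1:S(80), P2:I | bus: BusRd
[5] P0: load  L4 | P0:S(12), P1:I, P2:S(12) | bus: BusRd,Flush
[6] P2: load  L0 | P0:I, P1:I, P2:S(30) | bus: BusRd
[7] P1: load  L4 | P0:S(12), P1:S(12), P2:S(12) | bus: BusRd
[8] P0: store L4 := 78 | P0:M(78), P1:I, P2:I | bus: BusRdX
[9] P0: load  L5 | P0:S(60), P1:I, P2:I | bus: BusRd
[10] P0: load  L3 | P0:S(50), P1:I, P2:I | bus: none
[11] P1: load  L5 | P0:S(60), P1:S(60), P2:I | bus: BusRd
[12] P0: load  L6 | P0:S(0), P1:S(0), P2:I | bus: BusRd
[13] P0: load  L6 | P0:S(0), P1:S(0), P2:I | bus: none
[14] P0: store L0 := 85 | P0:M(85), P1:I, P2:I | bus: BusRdX
[15] P0: load  L3 | P0:S(50), P1:I, P2:I | bus: none
[16] P1: store L2 := 82 | P0:I, P1:M(82), P2:I | bus: BusRdX
[17] P0: store L5 := 36 | P0:M(36), P1:I, P2:I | bus: BusRdX
[18] P0: store L2 := 46 | P0:M(46), P1:I, P2:I | bus: BusRdX,Flush
[19] P2: store L6 := 97 | P0:I, P1:I, P2:M(97) | bus: BusRdX
[20] P1: load  L3 | P0:S(50), P1:S(50), P2:I | bus: BusRd
[21] P0: load  L6 | P0:S(97), P1:I, P2:S(97) | bus: BusRd,Flush
[22] P2: store L2 := 29 | P0:I, P1:I, P2:M(29) | bus: BusRdX,Flush
[23] P1: load  L3 | P0:S(50), P1:S(50), P2:I | bus: none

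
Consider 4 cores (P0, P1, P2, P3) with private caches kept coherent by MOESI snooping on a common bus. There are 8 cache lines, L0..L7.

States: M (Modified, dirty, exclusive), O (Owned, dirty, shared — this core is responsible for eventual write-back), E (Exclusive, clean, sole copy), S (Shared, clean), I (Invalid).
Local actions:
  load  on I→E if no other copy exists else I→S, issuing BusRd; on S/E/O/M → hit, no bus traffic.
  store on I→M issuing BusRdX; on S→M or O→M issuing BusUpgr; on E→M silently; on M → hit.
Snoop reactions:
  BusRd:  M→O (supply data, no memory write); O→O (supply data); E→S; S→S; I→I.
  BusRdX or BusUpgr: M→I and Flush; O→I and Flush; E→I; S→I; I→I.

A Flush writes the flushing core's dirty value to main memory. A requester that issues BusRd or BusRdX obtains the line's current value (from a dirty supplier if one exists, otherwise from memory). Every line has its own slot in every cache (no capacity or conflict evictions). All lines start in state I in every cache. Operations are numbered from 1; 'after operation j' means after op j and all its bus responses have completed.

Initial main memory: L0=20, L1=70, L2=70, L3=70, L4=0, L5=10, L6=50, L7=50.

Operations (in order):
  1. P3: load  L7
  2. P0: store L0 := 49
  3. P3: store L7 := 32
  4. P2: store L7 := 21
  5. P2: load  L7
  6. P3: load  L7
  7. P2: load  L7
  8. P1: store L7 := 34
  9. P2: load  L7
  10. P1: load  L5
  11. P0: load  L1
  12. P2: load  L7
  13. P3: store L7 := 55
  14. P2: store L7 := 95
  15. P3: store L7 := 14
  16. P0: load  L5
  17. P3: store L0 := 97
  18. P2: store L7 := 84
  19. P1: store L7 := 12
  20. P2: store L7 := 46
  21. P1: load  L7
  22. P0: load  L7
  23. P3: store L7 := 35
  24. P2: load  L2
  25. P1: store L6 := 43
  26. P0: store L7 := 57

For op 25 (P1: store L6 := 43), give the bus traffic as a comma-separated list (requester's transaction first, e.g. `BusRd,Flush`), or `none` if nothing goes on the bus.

[1] P3: load  L7 | P0:I, P1:I, P2:I, P3:E(50) | bus: BusRd
[2] P0: store L0 := 49 | P0:M(49), P1:I, P2:I, P3:I | bus: BusRdX
[3] P3: store L7 := 32 | P0:I, P1:I, P2:I, P3:M(32) | bus: none
[4] P2: store L7 := 21 | P0:I, P1:I, P2:M(21), P3:I | bus: BusRdX,Flush
[5] P2: load  L7 | P0:I, P1:I, P2:M(21), P3:I | bus: none
[6] P3: load  L7 | P0:I, P1:I, P2:O(21), P3:S(21) | bus: BusRd
[7] P2: load  L7 | P0:I, P1:I, P2:O(21), P3:S(21) | bus: none
[8] P1: store L7 := 34 | P0:I, P1:M(34), P2:I, P3:I | bus: BusRdX,Flush
[9] P2: load  L7 | P0:I, P1:O(34), P2:S(34), P3:I | bus: BusRd
[10] P1: load  L5 | P0:I, P1:E(10), P2:I, P3:I | bus: BusRd
[11] P0: load  L1 | P0:E(70), P1:I, P2:I, P3:I | bus: BusRd
[12] P2: load  L7 | P0:I, P1:O(34), P2:S(34), P3:I | bus: none
[13] P3: store L7 := 55 | P0:I, P1:I, P2:I, P3:M(55) | bus: BusRdX,Flush
[14] P2: store L7 := 95 | P0:I, P1:I, P2:M(95), P3:I | bus: BusRdX,Flush
[15] P3: store L7 := 14 | P0:I, P1:I, P2:I, P3:M(14) | bus: BusRdX,Flush
[16] P0: load  L5 | P0:S(10), P1:S(10), P2:I, P3:I | bus: BusRd
[17] P3: store L0 := 97 | P0:I, P1:I, P2:I, P3:M(97) | bus: BusRdX,Flush
[18] P2: store L7 := 84 | P0:I, P1:I, P2:M(84), P3:I | bus: BusRdX,Flush
[19] P1: store L7 := 12 | P0:I, P1:M(12), P2:I, P3:I | bus: BusRdX,Flush
[20] P2: store L7 := 46 | P0:I, P1:I, P2:M(46), P3:I | bus: BusRdX,Flush
[21] P1: load  L7 | P0:I, P1:S(46), P2:O(46), P3:I | bus: BusRd
[22] P0: load  L7 | P0:S(46), P1:S(46), P2:O(46), P3:I | bus: BusRd
[23] P3: store L7 := 35 | P0:I, P1:I, P2:I, P3:M(35) | bus: BusRdX,Flush
[24] P2: load  L2 | P0:I, P1:I, P2:E(70), P3:I | bus: BusRd
[25] P1: store L6 := 43 | P0:I, P1:M(43), P2:I, P3:I | bus: BusRdX
[26] P0: store L7 := 57 | P0:M(57), P1:I, P2:I, P3:I | bus: BusRdX,Flush

bus = BusRdX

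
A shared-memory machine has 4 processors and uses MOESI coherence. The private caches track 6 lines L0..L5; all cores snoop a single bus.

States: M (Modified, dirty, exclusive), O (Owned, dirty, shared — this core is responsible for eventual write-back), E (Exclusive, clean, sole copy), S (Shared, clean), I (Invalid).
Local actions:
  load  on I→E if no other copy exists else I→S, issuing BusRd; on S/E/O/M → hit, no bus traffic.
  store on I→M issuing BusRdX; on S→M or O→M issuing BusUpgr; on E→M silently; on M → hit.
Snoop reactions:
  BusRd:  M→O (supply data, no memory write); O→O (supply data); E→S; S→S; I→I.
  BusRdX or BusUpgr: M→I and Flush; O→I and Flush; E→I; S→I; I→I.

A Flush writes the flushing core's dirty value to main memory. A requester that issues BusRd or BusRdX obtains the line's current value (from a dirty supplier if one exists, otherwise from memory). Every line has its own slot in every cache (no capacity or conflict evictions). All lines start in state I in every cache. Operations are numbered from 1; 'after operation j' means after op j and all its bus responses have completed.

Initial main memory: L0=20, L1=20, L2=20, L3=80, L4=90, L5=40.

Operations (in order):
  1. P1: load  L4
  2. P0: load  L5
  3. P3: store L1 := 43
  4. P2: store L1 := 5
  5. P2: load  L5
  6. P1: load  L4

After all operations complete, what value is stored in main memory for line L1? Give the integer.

step 1: P1: load  L4  ⟶  IEII  (L4)  txn=BusRd  M[L4]=90
step 2: P0: load  L5  ⟶  EIII  (L5)  txn=BusRd  M[L5]=40
step 3: P3: store L1 := 43  ⟶  IIIM  (L1)  txn=BusRdX  M[L1]=20
step 4: P2: store L1 := 5  ⟶  IIMI  (L1)  txn=BusRdX+Flush  M[L1]=43
step 5: P2: load  L5  ⟶  SISI  (L5)  txn=BusRd  M[L5]=40
step 6: P1: load  L4  ⟶  IEII  (L4)  txn=∅  M[L4]=90

memory[L1] = 43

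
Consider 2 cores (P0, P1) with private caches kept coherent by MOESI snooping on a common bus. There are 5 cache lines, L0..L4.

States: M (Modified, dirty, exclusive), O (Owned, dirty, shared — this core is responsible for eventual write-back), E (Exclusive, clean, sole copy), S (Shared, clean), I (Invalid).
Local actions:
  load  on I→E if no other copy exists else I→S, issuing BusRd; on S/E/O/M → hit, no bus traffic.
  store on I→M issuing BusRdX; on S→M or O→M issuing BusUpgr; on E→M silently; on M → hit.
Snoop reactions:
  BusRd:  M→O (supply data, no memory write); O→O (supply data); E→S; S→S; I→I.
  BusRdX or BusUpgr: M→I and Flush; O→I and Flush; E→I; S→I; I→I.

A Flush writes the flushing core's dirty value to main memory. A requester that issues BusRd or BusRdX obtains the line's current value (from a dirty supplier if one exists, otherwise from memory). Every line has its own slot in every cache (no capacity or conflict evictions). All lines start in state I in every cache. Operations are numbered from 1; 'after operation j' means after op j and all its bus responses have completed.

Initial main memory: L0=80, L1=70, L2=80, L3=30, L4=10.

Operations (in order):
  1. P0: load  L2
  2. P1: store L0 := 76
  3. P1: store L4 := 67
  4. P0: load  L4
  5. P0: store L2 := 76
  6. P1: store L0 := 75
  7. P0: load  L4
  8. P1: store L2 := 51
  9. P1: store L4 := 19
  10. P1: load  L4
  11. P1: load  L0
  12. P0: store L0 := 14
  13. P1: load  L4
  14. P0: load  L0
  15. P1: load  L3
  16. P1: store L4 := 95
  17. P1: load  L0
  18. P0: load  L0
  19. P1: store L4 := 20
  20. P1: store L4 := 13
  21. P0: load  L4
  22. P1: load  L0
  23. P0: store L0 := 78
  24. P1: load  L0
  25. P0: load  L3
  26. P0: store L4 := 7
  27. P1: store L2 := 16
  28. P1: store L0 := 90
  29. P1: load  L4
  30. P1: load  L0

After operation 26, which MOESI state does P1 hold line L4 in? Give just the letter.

step 1: P0: load  L2  ⟶  EI  (L2)  txn=BusRd  M[L2]=80
step 2: P1: store L0 := 76  ⟶  IM  (L0)  txn=BusRdX  M[L0]=80
step 3: P1: store L4 := 67  ⟶  IM  (L4)  txn=BusRdX  M[L4]=10
step 4: P0: load  L4  ⟶  SO  (L4)  txn=BusRd  M[L4]=10
step 5: P0: store L2 := 76  ⟶  MI  (L2)  txn=∅  M[L2]=80
step 6: P1: store L0 := 75  ⟶  IM  (L0)  txn=∅  M[L0]=80
step 7: P0: load  L4  ⟶  SO  (L4)  txn=∅  M[L4]=10
step 8: P1: store L2 := 51  ⟶  IM  (L2)  txn=BusRdX+Flush  M[L2]=76
step 9: P1: store L4 := 19  ⟶  IM  (L4)  txn=BusUpgr  M[L4]=10
step 10: P1: load  L4  ⟶  IM  (L4)  txn=∅  M[L4]=10
step 11: P1: load  L0  ⟶  IM  (L0)  txn=∅  M[L0]=80
step 12: P0: store L0 := 14  ⟶  MI  (L0)  txn=BusRdX+Flush  M[L0]=75
step 13: P1: load  L4  ⟶  IM  (L4)  txn=∅  M[L4]=10
step 14: P0: load  L0  ⟶  MI  (L0)  txn=∅  M[L0]=75
step 15: P1: load  L3  ⟶  IE  (L3)  txn=BusRd  M[L3]=30
step 16: P1: store L4 := 95  ⟶  IM  (L4)  txn=∅  M[L4]=10
step 17: P1: load  L0  ⟶  OS  (L0)  txn=BusRd  M[L0]=75
step 18: P0: load  L0  ⟶  OS  (L0)  txn=∅  M[L0]=75
step 19: P1: store L4 := 20  ⟶  IM  (L4)  txn=∅  M[L4]=10
step 20: P1: store L4 := 13  ⟶  IM  (L4)  txn=∅  M[L4]=10
step 21: P0: load  L4  ⟶  SO  (L4)  txn=BusRd  M[L4]=10
step 22: P1: load  L0  ⟶  OS  (L0)  txn=∅  M[L0]=75
step 23: P0: store L0 := 78  ⟶  MI  (L0)  txn=BusUpgr  M[L0]=75
step 24: P1: load  L0  ⟶  OS  (L0)  txn=BusRd  M[L0]=75
step 25: P0: load  L3  ⟶  SS  (L3)  txn=BusRd  M[L3]=30
step 26: P0: store L4 := 7  ⟶  MI  (L4)  txn=BusUpgr+Flush  M[L4]=13
step 27: P1: store L2 := 16  ⟶  IM  (L2)  txn=∅  M[L2]=76
step 28: P1: store L0 := 90  ⟶  IM  (L0)  txn=BusUpgr+Flush  M[L0]=78
step 29: P1: load  L4  ⟶  OS  (L4)  txn=BusRd  M[L4]=13
step 30: P1: load  L0  ⟶  IM  (L0)  txn=∅  M[L0]=78

state = I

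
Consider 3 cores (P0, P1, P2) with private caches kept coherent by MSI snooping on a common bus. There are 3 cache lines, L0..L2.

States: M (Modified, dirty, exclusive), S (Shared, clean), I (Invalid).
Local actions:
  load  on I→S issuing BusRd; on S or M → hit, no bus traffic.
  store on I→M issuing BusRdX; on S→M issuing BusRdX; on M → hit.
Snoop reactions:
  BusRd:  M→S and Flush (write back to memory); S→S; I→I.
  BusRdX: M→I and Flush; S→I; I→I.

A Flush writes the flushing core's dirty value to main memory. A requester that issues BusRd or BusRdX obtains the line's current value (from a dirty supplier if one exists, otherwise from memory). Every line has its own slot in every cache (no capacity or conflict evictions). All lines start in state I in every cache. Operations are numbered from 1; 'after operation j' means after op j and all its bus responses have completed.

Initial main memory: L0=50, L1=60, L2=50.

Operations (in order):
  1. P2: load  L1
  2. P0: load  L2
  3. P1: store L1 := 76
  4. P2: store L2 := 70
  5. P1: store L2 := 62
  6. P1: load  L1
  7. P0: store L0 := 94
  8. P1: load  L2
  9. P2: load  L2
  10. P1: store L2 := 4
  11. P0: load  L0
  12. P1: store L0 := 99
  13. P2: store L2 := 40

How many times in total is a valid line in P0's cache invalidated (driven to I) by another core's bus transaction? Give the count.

invalidations = 2

[1] P2: load  L1 | P0:I, P1:I, P2:S(60) | bus: BusRd
[2] P0: load  L2 | P0:S(50), P1:I, P2:I | bus: BusRd
[3] P1: store L1 := 76 | P0:I, P1:M(76), P2:I | bus: BusRdX
[4] P2: store L2 := 70 | P0:I, P1:I, P2:M(70) | bus: BusRdX
[5] P1: store L2 := 62 | P0:I, P1:M(62), P2:I | bus: BusRdX,Flush
[6] P1: load  L1 | P0:I, P1:M(76), P2:I | bus: none
[7] P0: store L0 := 94 | P0:M(94), P1:I, P2:I | bus: BusRdX
[8] P1: load  L2 | P0:I, P1:M(62), P2:I | bus: none
[9] P2: load  L2 | P0:I, P1:S(62), P2:S(62) | bus: BusRd,Flush
[10] P1: store L2 := 4 | P0:I, P1:M(4), P2:I | bus: BusRdX
[11] P0: load  L0 | P0:M(94), P1:I, P2:I | bus: none
[12] P1: store L0 := 99 | P0:I, P1:M(99), P2:I | bus: BusRdX,Flush
[13] P2: store L2 := 40 | P0:I, P1:I, P2:M(40) | bus: BusRdX,Flush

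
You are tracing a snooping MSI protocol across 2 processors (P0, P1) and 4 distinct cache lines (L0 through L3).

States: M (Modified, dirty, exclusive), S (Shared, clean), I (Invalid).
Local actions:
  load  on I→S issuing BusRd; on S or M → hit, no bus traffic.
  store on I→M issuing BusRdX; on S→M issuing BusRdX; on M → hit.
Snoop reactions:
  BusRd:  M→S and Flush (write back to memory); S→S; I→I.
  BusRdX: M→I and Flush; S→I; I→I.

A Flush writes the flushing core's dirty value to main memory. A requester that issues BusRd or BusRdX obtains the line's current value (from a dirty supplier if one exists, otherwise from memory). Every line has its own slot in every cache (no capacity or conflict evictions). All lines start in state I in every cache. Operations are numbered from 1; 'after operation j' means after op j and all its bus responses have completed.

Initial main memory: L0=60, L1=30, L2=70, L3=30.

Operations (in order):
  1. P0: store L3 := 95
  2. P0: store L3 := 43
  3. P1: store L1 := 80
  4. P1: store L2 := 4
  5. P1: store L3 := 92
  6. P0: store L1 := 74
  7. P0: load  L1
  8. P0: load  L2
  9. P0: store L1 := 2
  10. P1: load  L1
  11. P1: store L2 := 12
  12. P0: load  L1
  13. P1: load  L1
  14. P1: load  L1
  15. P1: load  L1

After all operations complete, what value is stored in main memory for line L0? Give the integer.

memory[L0] = 60

step 1: P0: store L3 := 95  ⟶  MI  (L3)  txn=BusRdX  M[L3]=30
step 2: P0: store L3 := 43  ⟶  MI  (L3)  txn=∅  M[L3]=30
step 3: P1: store L1 := 80  ⟶  IM  (L1)  txn=BusRdX  M[L1]=30
step 4: P1: store L2 := 4  ⟶  IM  (L2)  txn=BusRdX  M[L2]=70
step 5: P1: store L3 := 92  ⟶  IM  (L3)  txn=BusRdX+Flush  M[L3]=43
step 6: P0: store L1 := 74  ⟶  MI  (L1)  txn=BusRdX+Flush  M[L1]=80
step 7: P0: load  L1  ⟶  MI  (L1)  txn=∅  M[L1]=80
step 8: P0: load  L2  ⟶  SS  (L2)  txn=BusRd+Flush  M[L2]=4
step 9: P0: store L1 := 2  ⟶  MI  (L1)  txn=∅  M[L1]=80
step 10: P1: load  L1  ⟶  SS  (L1)  txn=BusRd+Flush  M[L1]=2
step 11: P1: store L2 := 12  ⟶  IM  (L2)  txn=BusRdX  M[L2]=4
step 12: P0: load  L1  ⟶  SS  (L1)  txn=∅  M[L1]=2
step 13: P1: load  L1  ⟶  SS  (L1)  txn=∅  M[L1]=2
step 14: P1: load  L1  ⟶  SS  (L1)  txn=∅  M[L1]=2
step 15: P1: load  L1  ⟶  SS  (L1)  txn=∅  M[L1]=2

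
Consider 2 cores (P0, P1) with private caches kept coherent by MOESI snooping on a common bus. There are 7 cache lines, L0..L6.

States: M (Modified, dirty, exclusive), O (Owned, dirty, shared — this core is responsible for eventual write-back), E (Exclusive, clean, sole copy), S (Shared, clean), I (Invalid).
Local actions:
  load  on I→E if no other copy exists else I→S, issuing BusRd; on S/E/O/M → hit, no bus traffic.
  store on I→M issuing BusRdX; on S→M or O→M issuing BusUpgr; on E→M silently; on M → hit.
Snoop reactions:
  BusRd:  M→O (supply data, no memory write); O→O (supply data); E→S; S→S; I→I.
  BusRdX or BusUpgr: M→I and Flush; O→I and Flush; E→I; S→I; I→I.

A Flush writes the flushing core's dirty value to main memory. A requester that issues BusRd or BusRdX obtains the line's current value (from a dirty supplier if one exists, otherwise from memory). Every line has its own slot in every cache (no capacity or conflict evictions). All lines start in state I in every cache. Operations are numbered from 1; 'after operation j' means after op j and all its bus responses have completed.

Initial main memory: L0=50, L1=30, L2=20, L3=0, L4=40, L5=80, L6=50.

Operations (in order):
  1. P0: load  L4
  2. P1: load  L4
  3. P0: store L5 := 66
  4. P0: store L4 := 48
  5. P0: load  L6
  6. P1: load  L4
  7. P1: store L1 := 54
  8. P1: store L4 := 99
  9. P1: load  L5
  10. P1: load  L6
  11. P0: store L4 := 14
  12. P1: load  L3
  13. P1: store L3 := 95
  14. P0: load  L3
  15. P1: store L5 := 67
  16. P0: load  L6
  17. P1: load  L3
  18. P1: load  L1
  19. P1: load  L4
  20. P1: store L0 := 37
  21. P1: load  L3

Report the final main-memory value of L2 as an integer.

[1] P0: load  L4 | P0:E(40), P1:I | bus: BusRd
[2] P1: load  L4 | P0:S(40), P1:S(40) | bus: BusRd
[3] P0: store L5 := 66 | P0:M(66), P1:I | bus: BusRdX
[4] P0: store L4 := 48 | P0:M(48), P1:I | bus: BusUpgr
[5] P0: load  L6 | P0:E(50), P1:I | bus: BusRd
[6] P1: load  L4 | P0:O(48), P1:S(48) | bus: BusRd
[7] P1: store L1 := 54 | P0:I, P1:M(54) | bus: BusRdX
[8] P1: store L4 := 99 | P0:I, P1:M(99) | bus: BusUpgr,Flush
[9] P1: load  L5 | P0:O(66), P1:S(66) | bus: BusRd
[10] P1: load  L6 | P0:S(50), P1:S(50) | bus: BusRd
[11] P0: store L4 := 14 | P0:M(14), P1:I | bus: BusRdX,Flush
[12] P1: load  L3 | P0:I, P1:E(0) | bus: BusRd
[13] P1: store L3 := 95 | P0:I, P1:M(95) | bus: none
[14] P0: load  L3 | P0:S(95), P1:O(95) | bus: BusRd
[15] P1: store L5 := 67 | P0:I, P1:M(67) | bus: BusUpgr,Flush
[16] P0: load  L6 | P0:S(50), P1:S(50) | bus: none
[17] P1: load  L3 | P0:S(95), P1:O(95) | bus: none
[18] P1: load  L1 | P0:I, P1:M(54) | bus: none
[19] P1: load  L4 | P0:O(14), P1:S(14) | bus: BusRd
[20] P1: store L0 := 37 | P0:I, P1:M(37) | bus: BusRdX
[21] P1: load  L3 | P0:S(95), P1:O(95) | bus: none

memory[L2] = 20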